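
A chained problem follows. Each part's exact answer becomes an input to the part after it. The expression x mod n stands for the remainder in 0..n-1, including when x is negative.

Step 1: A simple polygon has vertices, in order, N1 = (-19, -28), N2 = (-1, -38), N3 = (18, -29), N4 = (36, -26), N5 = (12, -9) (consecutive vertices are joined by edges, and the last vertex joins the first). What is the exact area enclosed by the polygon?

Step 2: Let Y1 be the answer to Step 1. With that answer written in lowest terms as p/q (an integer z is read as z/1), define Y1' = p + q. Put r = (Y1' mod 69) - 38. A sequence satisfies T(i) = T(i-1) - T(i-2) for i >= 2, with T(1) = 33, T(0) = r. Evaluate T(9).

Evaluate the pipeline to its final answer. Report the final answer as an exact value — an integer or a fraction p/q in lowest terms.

Step 1: cross terms: (-19*-38 - -1*-28)=694, (-1*-29 - 18*-38)=713, (18*-26 - 36*-29)=576, (36*-9 - 12*-26)=-12, (12*-28 - -19*-9)=-507; twice the area = |1464| = 1464; area = 732; answer 732
Step 2: Y1 = 732; threaded value p + q = 733; r = 5; T(2) = 1*(33) - 1*(5) = 28; iterating: T(2)=28, T(3)=-5, T(4)=-33, T(5)=-28, T(6)=5, T(7)=33, T(8)=28, T(9)=-5; answer -5

-5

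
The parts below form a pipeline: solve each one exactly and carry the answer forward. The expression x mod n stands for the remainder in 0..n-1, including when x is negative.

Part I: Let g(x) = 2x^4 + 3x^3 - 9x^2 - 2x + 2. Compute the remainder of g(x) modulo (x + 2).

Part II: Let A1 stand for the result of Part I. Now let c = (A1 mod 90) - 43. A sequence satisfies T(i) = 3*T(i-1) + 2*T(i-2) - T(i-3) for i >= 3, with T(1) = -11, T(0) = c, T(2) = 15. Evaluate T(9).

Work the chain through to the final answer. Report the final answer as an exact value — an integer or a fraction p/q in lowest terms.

13789

Part I: remainder = value at the root: 2*(-2)^4 + 3*(-2)^3 - 9*(-2)^2 - 2*(-2)^1 + 2 = (32) + (-24) + (-36) + (4) + (2) = -22; answer -22
Part II: A1 = -22; c = 25; T(3) = 3*(15) + 2*(-11) - 1*(25) = -2; iterating: T(3)=-2, T(4)=35, T(5)=86, T(6)=330, T(7)=1127, T(8)=3955, T(9)=13789; answer 13789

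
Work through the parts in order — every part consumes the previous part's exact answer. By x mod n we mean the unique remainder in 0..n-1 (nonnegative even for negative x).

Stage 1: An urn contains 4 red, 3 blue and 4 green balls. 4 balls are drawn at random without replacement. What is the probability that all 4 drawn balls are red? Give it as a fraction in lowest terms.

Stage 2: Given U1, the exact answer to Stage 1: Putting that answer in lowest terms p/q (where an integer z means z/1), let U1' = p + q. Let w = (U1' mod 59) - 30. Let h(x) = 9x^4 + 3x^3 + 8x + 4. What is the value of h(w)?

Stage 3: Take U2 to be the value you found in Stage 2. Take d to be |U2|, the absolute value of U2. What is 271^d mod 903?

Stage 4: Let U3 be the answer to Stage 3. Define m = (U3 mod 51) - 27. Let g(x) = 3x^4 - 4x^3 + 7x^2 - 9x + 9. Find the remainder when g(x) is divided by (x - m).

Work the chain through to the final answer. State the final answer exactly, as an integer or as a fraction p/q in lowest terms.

597

Stage 1: total draws C(11,4) = 330; favorable C(4,4) = 1; P = 1/330; answer 1/330
Stage 2: U1 = 1/330; threaded value p + q = 331; w = 6; 9*(6)^4 + 3*(6)^3 + 8*(6)^1 + 4 = (11664) + (648) + (48) + (4) = 12364; answer 12364
Stage 3: U2 = 12364; d = 12364; squarings mod 903: 271^1=271, 271^2=298, 271^4=310, 271^8=382, 271^16=541, 271^32=109, 271^64=142, 271^128=298, 271^256=310, 271^512=382, 271^1024=541, 271^2048=109, 271^4096=142, 271^8192=298; 271^12364 = 271^4 * 271^8 * 271^64 * 271^4096 * 271^8192 = 541 (mod 903); answer 541
Stage 4: U3 = 541; m = 4; remainder = value at the root: 3*(4)^4 - 4*(4)^3 + 7*(4)^2 - 9*(4)^1 + 9 = (768) + (-256) + (112) + (-36) + (9) = 597; answer 597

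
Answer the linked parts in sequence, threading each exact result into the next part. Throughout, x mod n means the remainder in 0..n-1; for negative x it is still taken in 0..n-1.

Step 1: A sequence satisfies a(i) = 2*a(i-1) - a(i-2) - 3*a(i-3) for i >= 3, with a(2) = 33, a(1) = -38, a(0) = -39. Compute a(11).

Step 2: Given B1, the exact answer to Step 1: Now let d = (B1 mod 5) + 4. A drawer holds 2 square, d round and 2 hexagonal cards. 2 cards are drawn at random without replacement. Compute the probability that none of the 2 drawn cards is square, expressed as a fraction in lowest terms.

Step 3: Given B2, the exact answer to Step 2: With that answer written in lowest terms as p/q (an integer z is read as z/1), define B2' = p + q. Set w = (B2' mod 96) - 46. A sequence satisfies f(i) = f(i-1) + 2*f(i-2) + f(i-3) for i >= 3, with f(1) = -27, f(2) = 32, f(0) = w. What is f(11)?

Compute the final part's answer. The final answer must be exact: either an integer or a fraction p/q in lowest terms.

Step 1: a(3) = 2*(33) - 1*(-38) - 3*(-39) = 221; iterating: a(3)=221, a(4)=523, a(5)=726, a(6)=266, a(7)=-1763, a(8)=-5970, a(9)=-10975, a(10)=-10691, a(11)=7503; answer 7503
Step 2: B1 = 7503; d = 7; total draws C(11,2) = 55; favorable C(9,2) = 36; P = 36/55; answer 36/55
Step 3: B2 = 36/55; threaded value p + q = 91; w = 45; f(3) = 1*(32) + 2*(-27) + 1*(45) = 23; iterating: f(3)=23, f(4)=60, f(5)=138, f(6)=281, f(7)=617, f(8)=1317, f(9)=2832, f(10)=6083, f(11)=13064; answer 13064

13064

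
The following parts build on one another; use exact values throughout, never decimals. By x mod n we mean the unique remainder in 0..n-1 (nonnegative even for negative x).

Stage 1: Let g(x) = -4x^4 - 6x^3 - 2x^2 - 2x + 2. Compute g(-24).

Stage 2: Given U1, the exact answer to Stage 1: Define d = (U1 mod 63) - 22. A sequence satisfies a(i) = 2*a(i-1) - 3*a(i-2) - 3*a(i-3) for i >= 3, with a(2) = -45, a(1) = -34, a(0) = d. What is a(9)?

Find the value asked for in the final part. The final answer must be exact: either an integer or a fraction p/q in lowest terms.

-13107

Stage 1: -4*(-24)^4 - 6*(-24)^3 - 2*(-24)^2 - 2*(-24)^1 + 2 = (-1327104) + (82944) + (-1152) + (48) + (2) = -1245262; answer -1245262
Stage 2: U1 = -1245262; d = 37; a(3) = 2*(-45) - 3*(-34) - 3*(37) = -99; iterating: a(3)=-99, a(4)=39, a(5)=510, a(6)=1200, a(7)=753, a(8)=-3624, a(9)=-13107; answer -13107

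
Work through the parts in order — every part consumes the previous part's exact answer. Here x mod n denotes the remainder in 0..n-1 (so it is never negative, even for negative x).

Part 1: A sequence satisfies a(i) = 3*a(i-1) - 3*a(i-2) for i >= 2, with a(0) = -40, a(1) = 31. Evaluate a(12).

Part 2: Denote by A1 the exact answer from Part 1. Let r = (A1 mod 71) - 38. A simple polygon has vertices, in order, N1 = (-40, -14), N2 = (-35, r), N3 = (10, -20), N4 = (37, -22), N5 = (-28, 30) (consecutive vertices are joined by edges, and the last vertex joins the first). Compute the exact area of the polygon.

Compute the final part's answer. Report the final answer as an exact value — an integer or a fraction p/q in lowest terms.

Part 1: a(2) = 3*(31) - 3*(-40) = 213; iterating: a(2)=213, a(3)=546, a(4)=999, a(5)=1359, a(6)=1080, a(7)=-837, a(8)=-5751, a(9)=-14742, a(10)=-26973, a(11)=-36693, a(12)=-29160; answer -29160
Part 2: A1 = -29160; r = -17; cross terms: (-40*-17 - -35*-14)=190, (-35*-20 - 10*-17)=870, (10*-22 - 37*-20)=520, (37*30 - -28*-22)=494, (-28*-14 - -40*30)=1592; twice the area = |3666| = 3666; area = 1833; answer 1833

1833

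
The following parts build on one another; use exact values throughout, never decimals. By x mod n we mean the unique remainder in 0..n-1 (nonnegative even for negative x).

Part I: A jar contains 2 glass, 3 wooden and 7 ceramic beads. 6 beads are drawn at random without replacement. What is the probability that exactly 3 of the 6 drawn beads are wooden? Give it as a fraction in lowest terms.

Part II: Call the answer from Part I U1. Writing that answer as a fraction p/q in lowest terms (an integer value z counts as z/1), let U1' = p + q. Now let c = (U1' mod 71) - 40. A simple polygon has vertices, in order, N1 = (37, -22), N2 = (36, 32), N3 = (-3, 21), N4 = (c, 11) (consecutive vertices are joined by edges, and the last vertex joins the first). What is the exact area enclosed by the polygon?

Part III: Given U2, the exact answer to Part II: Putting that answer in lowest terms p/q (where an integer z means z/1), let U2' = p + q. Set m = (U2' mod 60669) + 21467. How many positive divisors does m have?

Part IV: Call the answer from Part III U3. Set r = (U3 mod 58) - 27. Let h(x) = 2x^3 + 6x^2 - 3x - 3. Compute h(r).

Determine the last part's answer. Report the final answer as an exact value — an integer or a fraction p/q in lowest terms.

-5358

Part I: total draws C(12,6) = 924; favorable C(3,3)*C(9,3) = 84; P = 1/11; answer 1/11
Part II: U1 = 1/11; threaded value p + q = 12; c = -28; cross terms: (37*32 - 36*-22)=1976, (36*21 - -3*32)=852, (-3*11 - -28*21)=555, (-28*-22 - 37*11)=209; twice the area = |3592| = 3592; area = 1796; answer 1796
Part III: U2 = 1796; threaded value p + q = 1797; m = 23264; 23264 = 2^5 * 727; number of divisors = (5+1) * (1+1) = 12; answer 12
Part IV: U3 = 12; r = -15; 2*(-15)^3 + 6*(-15)^2 - 3*(-15)^1 - 3 = (-6750) + (1350) + (45) + (-3) = -5358; answer -5358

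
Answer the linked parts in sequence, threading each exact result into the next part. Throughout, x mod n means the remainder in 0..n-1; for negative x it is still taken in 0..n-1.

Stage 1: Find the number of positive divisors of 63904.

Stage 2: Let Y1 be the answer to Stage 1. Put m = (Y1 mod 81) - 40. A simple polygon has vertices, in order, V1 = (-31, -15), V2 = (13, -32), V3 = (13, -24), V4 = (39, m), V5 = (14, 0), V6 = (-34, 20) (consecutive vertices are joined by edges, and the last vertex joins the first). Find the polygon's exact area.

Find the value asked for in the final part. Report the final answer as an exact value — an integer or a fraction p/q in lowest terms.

3665/2

Stage 1: 63904 = 2^5 * 1997; number of divisors = (5+1) * (1+1) = 12; answer 12
Stage 2: Y1 = 12; m = -28; cross terms: (-31*-32 - 13*-15)=1187, (13*-24 - 13*-32)=104, (13*-28 - 39*-24)=572, (39*0 - 14*-28)=392, (14*20 - -34*0)=280, (-34*-15 - -31*20)=1130; twice the area = |3665| = 3665; area = 3665/2; answer 3665/2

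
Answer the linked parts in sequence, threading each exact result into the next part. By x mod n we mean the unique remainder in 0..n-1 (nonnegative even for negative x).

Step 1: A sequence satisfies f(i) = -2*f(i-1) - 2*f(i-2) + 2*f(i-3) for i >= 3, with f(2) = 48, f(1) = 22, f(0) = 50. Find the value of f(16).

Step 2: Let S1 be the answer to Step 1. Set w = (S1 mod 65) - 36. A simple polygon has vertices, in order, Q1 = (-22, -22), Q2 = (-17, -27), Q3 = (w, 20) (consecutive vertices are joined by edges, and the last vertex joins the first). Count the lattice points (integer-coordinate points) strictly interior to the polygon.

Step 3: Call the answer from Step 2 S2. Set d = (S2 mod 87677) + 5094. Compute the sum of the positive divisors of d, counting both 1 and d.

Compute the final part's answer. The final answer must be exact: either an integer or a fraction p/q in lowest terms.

Step 1: f(3) = -2*(48) - 2*(22) + 2*(50) = -40; iterating: f(3)=-40, f(4)=28, f(5)=120, f(6)=-376, f(7)=568, f(8)=-144, f(9)=-1600, f(10)=4624, f(11)=-6336, f(12)=224, f(13)=21472, f(14)=-56064, f(15)=69632, f(16)=15808; answer 15808
Step 2: S1 = 15808; w = -23; cross terms: (-22*-27 - -17*-22)=220, (-17*20 - -23*-27)=-961, (-23*-22 - -22*20)=946; twice the area = |205| = 205; area = 205/2; boundary points = 5 + 1 + 1 = 7; strictly interior points = area - boundary/2 + 1 = 100; answer 100
Step 3: S2 = 100; d = 5194; 5194 = 2 * 7^2 * 53; sigma = (1 + 2) * (1 + 7 + 49) * (1 + 53) = 3 * 57 * 54 = 9234; answer 9234

9234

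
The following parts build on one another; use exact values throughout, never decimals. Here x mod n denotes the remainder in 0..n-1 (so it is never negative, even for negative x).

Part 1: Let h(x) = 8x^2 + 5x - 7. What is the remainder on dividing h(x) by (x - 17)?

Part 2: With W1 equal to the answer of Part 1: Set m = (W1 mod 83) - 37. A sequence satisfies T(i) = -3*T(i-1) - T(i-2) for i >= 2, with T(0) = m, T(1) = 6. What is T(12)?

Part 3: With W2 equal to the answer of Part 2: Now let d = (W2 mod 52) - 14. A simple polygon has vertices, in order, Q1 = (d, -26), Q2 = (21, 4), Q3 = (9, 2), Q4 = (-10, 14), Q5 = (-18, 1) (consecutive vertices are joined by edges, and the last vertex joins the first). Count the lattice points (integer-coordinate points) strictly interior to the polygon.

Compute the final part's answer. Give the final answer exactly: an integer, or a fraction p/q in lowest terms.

721

Part 1: remainder = value at the root: 8*(17)^2 + 5*(17)^1 - 7 = (2312) + (85) + (-7) = 2390; answer 2390
Part 2: W1 = 2390; m = 29; T(2) = -3*(6) - 1*(29) = -47; iterating: T(2)=-47, T(3)=135, T(4)=-358, T(5)=939, T(6)=-2459, T(7)=6438, T(8)=-16855, T(9)=44127, T(10)=-115526, T(11)=302451, T(12)=-791827; answer -791827
Part 3: W2 = -791827; d = 15; cross terms: (15*4 - 21*-26)=606, (21*2 - 9*4)=6, (9*14 - -10*2)=146, (-10*1 - -18*14)=242, (-18*-26 - 15*1)=453; twice the area = |1453| = 1453; area = 1453/2; boundary points = 6 + 2 + 1 + 1 + 3 = 13; strictly interior points = area - boundary/2 + 1 = 721; answer 721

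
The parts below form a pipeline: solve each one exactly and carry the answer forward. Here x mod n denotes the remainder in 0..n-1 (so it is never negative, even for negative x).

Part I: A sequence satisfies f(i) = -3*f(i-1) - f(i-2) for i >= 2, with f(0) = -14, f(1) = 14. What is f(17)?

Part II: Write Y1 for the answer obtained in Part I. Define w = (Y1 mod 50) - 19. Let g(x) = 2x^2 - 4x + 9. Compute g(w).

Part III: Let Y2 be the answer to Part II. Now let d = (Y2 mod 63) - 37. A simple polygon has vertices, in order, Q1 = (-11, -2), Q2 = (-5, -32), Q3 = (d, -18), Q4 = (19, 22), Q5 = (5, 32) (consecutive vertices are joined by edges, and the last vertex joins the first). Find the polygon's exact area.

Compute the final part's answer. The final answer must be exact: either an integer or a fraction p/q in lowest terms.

618

Part I: f(2) = -3*(14) - 1*(-14) = -28; iterating: f(2)=-28, f(3)=70, f(4)=-182, f(5)=476, f(6)=-1246, f(7)=3262, f(8)=-8540, f(9)=22358, f(10)=-58534, f(11)=153244, f(12)=-401198, f(13)=1050350, f(14)=-2749852, f(15)=7199206, f(16)=-18847766, f(17)=49344092; answer 49344092
Part II: Y1 = 49344092; w = 23; 2*(23)^2 - 4*(23)^1 + 9 = (1058) + (-92) + (9) = 975; answer 975
Part III: Y2 = 975; d = -7; cross terms: (-11*-32 - -5*-2)=342, (-5*-18 - -7*-32)=-134, (-7*22 - 19*-18)=188, (19*32 - 5*22)=498, (5*-2 - -11*32)=342; twice the area = |1236| = 1236; area = 618; answer 618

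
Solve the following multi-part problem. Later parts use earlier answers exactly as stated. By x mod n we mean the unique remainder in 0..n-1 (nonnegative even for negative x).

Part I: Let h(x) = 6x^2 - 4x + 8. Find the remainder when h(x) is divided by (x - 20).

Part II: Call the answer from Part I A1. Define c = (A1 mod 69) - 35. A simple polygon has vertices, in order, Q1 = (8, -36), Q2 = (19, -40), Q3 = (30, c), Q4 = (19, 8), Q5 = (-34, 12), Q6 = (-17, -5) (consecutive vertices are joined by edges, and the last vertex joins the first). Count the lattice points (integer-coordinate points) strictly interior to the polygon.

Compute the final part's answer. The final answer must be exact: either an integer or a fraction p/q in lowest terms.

Part I: remainder = value at the root: 6*(20)^2 - 4*(20)^1 + 8 = (2400) + (-80) + (8) = 2328; answer 2328
Part II: A1 = 2328; c = 16; cross terms: (8*-40 - 19*-36)=364, (19*16 - 30*-40)=1504, (30*8 - 19*16)=-64, (19*12 - -34*8)=500, (-34*-5 - -17*12)=374, (-17*-36 - 8*-5)=652; twice the area = |3330| = 3330; area = 1665; boundary points = 1 + 1 + 1 + 1 + 17 + 1 = 22; strictly interior points = area - boundary/2 + 1 = 1655; answer 1655

1655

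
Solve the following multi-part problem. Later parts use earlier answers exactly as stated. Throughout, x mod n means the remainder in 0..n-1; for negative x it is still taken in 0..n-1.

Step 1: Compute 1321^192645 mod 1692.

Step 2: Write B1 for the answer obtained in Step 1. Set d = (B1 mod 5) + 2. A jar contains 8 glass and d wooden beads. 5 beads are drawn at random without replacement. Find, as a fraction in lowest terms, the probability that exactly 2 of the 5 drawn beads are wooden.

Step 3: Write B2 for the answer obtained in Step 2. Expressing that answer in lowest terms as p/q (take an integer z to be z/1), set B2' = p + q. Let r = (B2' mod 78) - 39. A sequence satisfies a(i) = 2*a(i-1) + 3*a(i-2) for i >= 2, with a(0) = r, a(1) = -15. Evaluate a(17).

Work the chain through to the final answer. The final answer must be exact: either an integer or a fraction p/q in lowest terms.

Step 1: squarings mod 1692: 1321^1=1321, 1321^2=589, 1321^4=61, 1321^8=337, 1321^16=205, 1321^32=1417, 1321^64=1177, 1321^128=1273, 1321^256=1285, 1321^512=1525, 1321^1024=817, 1321^2048=841, 1321^4096=25, 1321^8192=625, 1321^16384=1465, 1321^32768=769, 1321^65536=853, 1321^131072=49; 1321^192645 = 1321^1 * 1321^4 * 1321^128 * 1321^4096 * 1321^8192 * 1321^16384 * 1321^32768 * 1321^131072 = 937 (mod 1692); answer 937
Step 2: B1 = 937; d = 4; total draws C(12,5) = 792; favorable C(4,2)*C(8,3) = 336; P = 14/33; answer 14/33
Step 3: B2 = 14/33; threaded value p + q = 47; r = 8; a(2) = 2*(-15) + 3*(8) = -6; iterating: a(2)=-6, a(3)=-57, a(4)=-132, a(5)=-435, a(6)=-1266, a(7)=-3837, a(8)=-11472, a(9)=-34455, a(10)=-103326, a(11)=-310017, a(12)=-930012, a(13)=-2790075, a(14)=-8370186, a(15)=-25110597, a(16)=-75331752, a(17)=-225995295; answer -225995295

-225995295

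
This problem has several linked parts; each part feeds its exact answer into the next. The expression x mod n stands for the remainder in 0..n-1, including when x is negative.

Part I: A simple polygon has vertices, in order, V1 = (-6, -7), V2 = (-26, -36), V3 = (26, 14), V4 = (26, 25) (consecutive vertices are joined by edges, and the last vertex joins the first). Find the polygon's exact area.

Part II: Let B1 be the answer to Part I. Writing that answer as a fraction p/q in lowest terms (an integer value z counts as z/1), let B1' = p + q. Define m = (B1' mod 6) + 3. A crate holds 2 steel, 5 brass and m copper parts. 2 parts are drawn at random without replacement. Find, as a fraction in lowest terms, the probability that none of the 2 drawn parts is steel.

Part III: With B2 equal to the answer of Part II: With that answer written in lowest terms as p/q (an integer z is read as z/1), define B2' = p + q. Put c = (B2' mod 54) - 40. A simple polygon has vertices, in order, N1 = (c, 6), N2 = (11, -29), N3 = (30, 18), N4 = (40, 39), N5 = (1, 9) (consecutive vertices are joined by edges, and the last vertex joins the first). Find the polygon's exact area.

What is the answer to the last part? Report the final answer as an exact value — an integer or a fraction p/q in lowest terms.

3033/2

Part I: cross terms: (-6*-36 - -26*-7)=34, (-26*14 - 26*-36)=572, (26*25 - 26*14)=286, (26*-7 - -6*25)=-32; twice the area = |860| = 860; area = 430; answer 430
Part II: B1 = 430; threaded value p + q = 431; m = 8; total draws C(15,2) = 105; favorable C(13,2) = 78; P = 26/35; answer 26/35
Part III: B2 = 26/35; threaded value p + q = 61; c = -33; cross terms: (-33*-29 - 11*6)=891, (11*18 - 30*-29)=1068, (30*39 - 40*18)=450, (40*9 - 1*39)=321, (1*6 - -33*9)=303; twice the area = |3033| = 3033; area = 3033/2; answer 3033/2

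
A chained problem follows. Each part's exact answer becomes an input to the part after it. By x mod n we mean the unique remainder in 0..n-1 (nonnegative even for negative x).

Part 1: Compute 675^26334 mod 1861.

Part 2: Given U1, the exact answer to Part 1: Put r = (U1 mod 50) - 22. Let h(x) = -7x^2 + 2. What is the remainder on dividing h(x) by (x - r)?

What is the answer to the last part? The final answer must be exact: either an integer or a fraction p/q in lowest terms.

-61

Part 1: squarings mod 1861: 675^1=675, 675^2=1541, 675^4=45, 675^8=164, 675^16=842, 675^32=1784, 675^64=346, 675^128=612, 675^256=483, 675^512=664, 675^1024=1700, 675^2048=1728, 675^4096=940, 675^8192=1486, 675^16384=1050; 675^26334 = 675^2 * 675^4 * 675^8 * 675^16 * 675^64 * 675^128 * 675^512 * 675^1024 * 675^8192 * 675^16384 = 1125 (mod 1861); answer 1125
Part 2: U1 = 1125; r = 3; remainder = value at the root: -7*(3)^2 + 2 = (-63) + (2) = -61; answer -61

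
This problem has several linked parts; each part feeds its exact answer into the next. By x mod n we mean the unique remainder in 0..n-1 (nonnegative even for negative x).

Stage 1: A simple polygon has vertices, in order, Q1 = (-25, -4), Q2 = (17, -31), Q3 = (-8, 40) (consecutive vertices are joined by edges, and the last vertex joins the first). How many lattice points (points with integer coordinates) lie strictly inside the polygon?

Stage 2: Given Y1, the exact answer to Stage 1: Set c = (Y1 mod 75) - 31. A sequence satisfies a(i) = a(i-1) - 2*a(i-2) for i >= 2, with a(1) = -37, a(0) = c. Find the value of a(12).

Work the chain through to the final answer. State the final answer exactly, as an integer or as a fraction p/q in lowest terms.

Stage 1: cross terms: (-25*-31 - 17*-4)=843, (17*40 - -8*-31)=432, (-8*-4 - -25*40)=1032; twice the area = |2307| = 2307; area = 2307/2; boundary points = 3 + 1 + 1 = 5; strictly interior points = area - boundary/2 + 1 = 1152; answer 1152
Stage 2: Y1 = 1152; c = -4; a(2) = 1*(-37) - 2*(-4) = -29; iterating: a(2)=-29, a(3)=45, a(4)=103, a(5)=13, a(6)=-193, a(7)=-219, a(8)=167, a(9)=605, a(10)=271, a(11)=-939, a(12)=-1481; answer -1481

-1481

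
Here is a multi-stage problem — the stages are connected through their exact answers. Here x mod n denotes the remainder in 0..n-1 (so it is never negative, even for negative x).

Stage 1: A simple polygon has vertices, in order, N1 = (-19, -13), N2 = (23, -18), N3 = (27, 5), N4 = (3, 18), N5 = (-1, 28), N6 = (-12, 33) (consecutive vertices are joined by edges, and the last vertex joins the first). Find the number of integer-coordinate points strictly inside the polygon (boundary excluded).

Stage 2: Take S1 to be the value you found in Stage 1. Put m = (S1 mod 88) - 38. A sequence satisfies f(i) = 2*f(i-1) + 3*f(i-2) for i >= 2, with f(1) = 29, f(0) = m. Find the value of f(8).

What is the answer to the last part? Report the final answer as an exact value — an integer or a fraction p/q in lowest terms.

Stage 1: cross terms: (-19*-18 - 23*-13)=641, (23*5 - 27*-18)=601, (27*18 - 3*5)=471, (3*28 - -1*18)=102, (-1*33 - -12*28)=303, (-12*-13 - -19*33)=783; twice the area = |2901| = 2901; area = 2901/2; boundary points = 1 + 1 + 1 + 2 + 1 + 1 = 7; strictly interior points = area - boundary/2 + 1 = 1448; answer 1448
Stage 2: S1 = 1448; m = 2; f(2) = 2*(29) + 3*(2) = 64; iterating: f(2)=64, f(3)=215, f(4)=622, f(5)=1889, f(6)=5644, f(7)=16955, f(8)=50842; answer 50842

50842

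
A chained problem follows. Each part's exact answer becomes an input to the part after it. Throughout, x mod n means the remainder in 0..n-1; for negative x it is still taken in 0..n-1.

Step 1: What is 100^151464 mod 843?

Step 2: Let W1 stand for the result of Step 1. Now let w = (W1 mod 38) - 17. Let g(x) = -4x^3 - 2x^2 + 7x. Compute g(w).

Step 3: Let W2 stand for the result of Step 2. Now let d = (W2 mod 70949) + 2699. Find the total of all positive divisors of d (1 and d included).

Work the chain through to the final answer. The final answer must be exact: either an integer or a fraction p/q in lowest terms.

Step 1: squarings mod 843: 100^1=100, 100^2=727, 100^4=811, 100^8=181, 100^16=727, 100^32=811, 100^64=181, 100^128=727, 100^256=811, 100^512=181, 100^1024=727, 100^2048=811, 100^4096=181, 100^8192=727, 100^16384=811, 100^32768=181, 100^65536=727, 100^131072=811; 100^151464 = 100^8 * 100^32 * 100^128 * 100^256 * 100^512 * 100^1024 * 100^2048 * 100^16384 * 100^131072 = 109 (mod 843); answer 109
Step 2: W1 = 109; w = 16; -4*(16)^3 - 2*(16)^2 + 7*(16)^1 = (-16384) + (-512) + (112) = -16784; answer -16784
Step 3: W2 = -16784; d = 56864; 56864 = 2^5 * 1777; sigma = (1 + 2 + 4 + 8 + 16 + 32) * (1 + 1777) = 63 * 1778 = 112014; answer 112014

112014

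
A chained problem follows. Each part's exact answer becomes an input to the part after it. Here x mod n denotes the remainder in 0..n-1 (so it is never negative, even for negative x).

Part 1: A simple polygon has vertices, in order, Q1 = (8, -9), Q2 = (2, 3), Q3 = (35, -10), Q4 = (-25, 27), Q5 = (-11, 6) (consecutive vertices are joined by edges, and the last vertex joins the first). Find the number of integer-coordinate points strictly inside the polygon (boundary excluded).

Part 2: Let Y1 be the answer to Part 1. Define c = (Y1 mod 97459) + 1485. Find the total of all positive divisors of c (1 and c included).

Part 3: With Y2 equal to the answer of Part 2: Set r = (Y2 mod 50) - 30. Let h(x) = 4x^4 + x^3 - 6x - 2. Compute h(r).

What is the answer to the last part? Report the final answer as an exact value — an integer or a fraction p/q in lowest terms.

632118

Part 1: cross terms: (8*3 - 2*-9)=42, (2*-10 - 35*3)=-125, (35*27 - -25*-10)=695, (-25*6 - -11*27)=147, (-11*-9 - 8*6)=51; twice the area = |810| = 810; area = 405; boundary points = 6 + 1 + 1 + 7 + 1 = 16; strictly interior points = area - boundary/2 + 1 = 398; answer 398
Part 2: Y1 = 398; c = 1883; 1883 = 7 * 269; sigma = (1 + 7) * (1 + 269) = 8 * 270 = 2160; answer 2160
Part 3: Y2 = 2160; r = -20; 4*(-20)^4 + 1*(-20)^3 - 6*(-20)^1 - 2 = (640000) + (-8000) + (120) + (-2) = 632118; answer 632118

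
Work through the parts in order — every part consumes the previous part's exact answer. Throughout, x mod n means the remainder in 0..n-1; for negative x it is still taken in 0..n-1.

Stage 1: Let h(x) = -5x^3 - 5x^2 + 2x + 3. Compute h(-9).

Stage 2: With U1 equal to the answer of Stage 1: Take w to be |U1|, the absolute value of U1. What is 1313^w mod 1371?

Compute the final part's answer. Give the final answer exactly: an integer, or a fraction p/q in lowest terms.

482

Stage 1: -5*(-9)^3 - 5*(-9)^2 + 2*(-9)^1 + 3 = (3645) + (-405) + (-18) + (3) = 3225; answer 3225
Stage 2: U1 = 3225; w = 3225; squarings mod 1371: 1313^1=1313, 1313^2=622, 1313^4=262, 1313^8=94, 1313^16=610, 1313^32=559, 1313^64=1264, 1313^128=481, 1313^256=1033, 1313^512=451, 1313^1024=493, 1313^2048=382; 1313^3225 = 1313^1 * 1313^8 * 1313^16 * 1313^128 * 1313^1024 * 1313^2048 = 482 (mod 1371); answer 482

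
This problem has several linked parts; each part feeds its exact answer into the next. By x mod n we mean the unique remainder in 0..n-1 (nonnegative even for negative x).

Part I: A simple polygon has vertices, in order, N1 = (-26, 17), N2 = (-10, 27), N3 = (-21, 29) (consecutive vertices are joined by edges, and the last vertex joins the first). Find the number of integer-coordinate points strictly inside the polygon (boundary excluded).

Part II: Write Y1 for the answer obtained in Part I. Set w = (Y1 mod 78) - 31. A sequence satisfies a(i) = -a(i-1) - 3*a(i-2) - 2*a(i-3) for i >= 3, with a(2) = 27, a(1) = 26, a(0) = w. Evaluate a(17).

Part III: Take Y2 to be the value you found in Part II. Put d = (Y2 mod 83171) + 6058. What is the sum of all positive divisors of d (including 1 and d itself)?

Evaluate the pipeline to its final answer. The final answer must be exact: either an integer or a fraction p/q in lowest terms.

102968

Part I: cross terms: (-26*27 - -10*17)=-532, (-10*29 - -21*27)=277, (-21*17 - -26*29)=397; twice the area = |142| = 142; area = 71; boundary points = 2 + 1 + 1 = 4; strictly interior points = area - boundary/2 + 1 = 70; answer 70
Part II: Y1 = 70; w = 39; a(3) = -1*(27) - 3*(26) - 2*(39) = -183; iterating: a(3)=-183, a(4)=50, a(5)=445, a(6)=-229, a(7)=-1206, a(8)=1003, a(9)=3073, a(10)=-3670, a(11)=-7555, a(12)=12419, a(13)=17586, a(14)=-39733, a(15)=-37863, a(16)=121890, a(17)=71165; answer 71165
Part III: Y2 = 71165; d = 77223; 77223 = 3 * 25741; sigma = (1 + 3) * (1 + 25741) = 4 * 25742 = 102968; answer 102968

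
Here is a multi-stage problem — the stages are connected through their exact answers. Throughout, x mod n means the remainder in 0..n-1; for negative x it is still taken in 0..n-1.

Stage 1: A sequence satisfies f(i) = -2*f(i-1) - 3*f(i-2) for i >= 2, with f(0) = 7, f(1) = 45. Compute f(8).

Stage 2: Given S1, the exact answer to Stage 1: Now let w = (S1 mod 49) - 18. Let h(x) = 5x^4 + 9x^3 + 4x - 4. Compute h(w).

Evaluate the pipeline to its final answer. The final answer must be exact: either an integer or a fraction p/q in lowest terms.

Stage 1: f(2) = -2*(45) - 3*(7) = -111; iterating: f(2)=-111, f(3)=87, f(4)=159, f(5)=-579, f(6)=681, f(7)=375, f(8)=-2793; answer -2793
Stage 2: S1 = -2793; w = -18; 5*(-18)^4 + 9*(-18)^3 + 4*(-18)^1 - 4 = (524880) + (-52488) + (-72) + (-4) = 472316; answer 472316

472316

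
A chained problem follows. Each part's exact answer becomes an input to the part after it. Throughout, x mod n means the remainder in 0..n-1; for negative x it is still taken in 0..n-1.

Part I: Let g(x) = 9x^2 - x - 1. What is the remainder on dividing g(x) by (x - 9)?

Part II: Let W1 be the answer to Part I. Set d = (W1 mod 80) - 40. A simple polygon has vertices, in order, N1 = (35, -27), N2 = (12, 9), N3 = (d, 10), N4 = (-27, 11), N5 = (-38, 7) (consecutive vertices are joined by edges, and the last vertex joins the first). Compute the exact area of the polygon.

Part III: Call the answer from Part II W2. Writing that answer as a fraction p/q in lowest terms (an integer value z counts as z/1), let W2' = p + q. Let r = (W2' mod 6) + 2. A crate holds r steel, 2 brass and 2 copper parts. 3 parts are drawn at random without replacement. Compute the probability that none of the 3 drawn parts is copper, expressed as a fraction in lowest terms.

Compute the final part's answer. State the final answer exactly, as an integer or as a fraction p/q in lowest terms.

Part I: remainder = value at the root: 9*(9)^2 - 1*(9)^1 - 1 = (729) + (-9) + (-1) = 719; answer 719
Part II: W1 = 719; d = 39; cross terms: (35*9 - 12*-27)=639, (12*10 - 39*9)=-231, (39*11 - -27*10)=699, (-27*7 - -38*11)=229, (-38*-27 - 35*7)=781; twice the area = |2117| = 2117; area = 2117/2; answer 2117/2
Part III: W2 = 2117/2; threaded value p + q = 2119; r = 3; total draws C(7,3) = 35; favorable C(5,3) = 10; P = 2/7; answer 2/7

2/7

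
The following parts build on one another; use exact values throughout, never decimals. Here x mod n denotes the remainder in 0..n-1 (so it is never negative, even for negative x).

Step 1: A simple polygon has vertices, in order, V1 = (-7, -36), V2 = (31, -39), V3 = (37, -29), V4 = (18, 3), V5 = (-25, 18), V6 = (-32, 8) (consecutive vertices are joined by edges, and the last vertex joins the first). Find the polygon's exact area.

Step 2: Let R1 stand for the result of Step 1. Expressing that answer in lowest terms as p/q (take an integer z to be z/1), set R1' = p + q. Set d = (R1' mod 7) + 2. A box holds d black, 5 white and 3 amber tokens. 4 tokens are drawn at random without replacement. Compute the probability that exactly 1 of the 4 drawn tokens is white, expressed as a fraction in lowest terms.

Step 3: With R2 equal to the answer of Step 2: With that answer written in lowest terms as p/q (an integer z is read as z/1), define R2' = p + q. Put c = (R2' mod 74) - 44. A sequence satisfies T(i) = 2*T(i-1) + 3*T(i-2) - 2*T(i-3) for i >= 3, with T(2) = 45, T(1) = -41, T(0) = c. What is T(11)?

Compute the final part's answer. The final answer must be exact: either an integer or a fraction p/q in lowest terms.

113217

Step 1: cross terms: (-7*-39 - 31*-36)=1389, (31*-29 - 37*-39)=544, (37*3 - 18*-29)=633, (18*18 - -25*3)=399, (-25*8 - -32*18)=376, (-32*-36 - -7*8)=1208; twice the area = |4549| = 4549; area = 4549/2; answer 4549/2
Step 2: R1 = 4549/2; threaded value p + q = 4551; d = 3; total draws C(11,4) = 330; favorable C(5,1)*C(6,3) = 100; P = 10/33; answer 10/33
Step 3: R2 = 10/33; threaded value p + q = 43; c = -1; T(3) = 2*(45) + 3*(-41) - 2*(-1) = -31; iterating: T(3)=-31, T(4)=155, T(5)=127, T(6)=781, T(7)=1633, T(8)=5355, T(9)=14047, T(10)=40893, T(11)=113217; answer 113217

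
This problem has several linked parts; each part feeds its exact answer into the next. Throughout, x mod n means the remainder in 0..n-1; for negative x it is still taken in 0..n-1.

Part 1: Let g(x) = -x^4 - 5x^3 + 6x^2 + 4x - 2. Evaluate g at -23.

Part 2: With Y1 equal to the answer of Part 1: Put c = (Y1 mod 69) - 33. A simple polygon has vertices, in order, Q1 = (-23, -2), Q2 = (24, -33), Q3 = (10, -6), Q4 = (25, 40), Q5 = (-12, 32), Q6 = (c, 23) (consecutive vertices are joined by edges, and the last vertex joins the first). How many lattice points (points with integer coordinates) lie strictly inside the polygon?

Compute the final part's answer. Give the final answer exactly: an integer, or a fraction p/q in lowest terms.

Part 1: -1*(-23)^4 - 5*(-23)^3 + 6*(-23)^2 + 4*(-23)^1 - 2 = (-279841) + (60835) + (3174) + (-92) + (-2) = -215926; answer -215926
Part 2: Y1 = -215926; c = 11; cross terms: (-23*-33 - 24*-2)=807, (24*-6 - 10*-33)=186, (10*40 - 25*-6)=550, (25*32 - -12*40)=1280, (-12*23 - 11*32)=-628, (11*-2 - -23*23)=507; twice the area = |2702| = 2702; area = 1351; boundary points = 1 + 1 + 1 + 1 + 1 + 1 = 6; strictly interior points = area - boundary/2 + 1 = 1349; answer 1349

1349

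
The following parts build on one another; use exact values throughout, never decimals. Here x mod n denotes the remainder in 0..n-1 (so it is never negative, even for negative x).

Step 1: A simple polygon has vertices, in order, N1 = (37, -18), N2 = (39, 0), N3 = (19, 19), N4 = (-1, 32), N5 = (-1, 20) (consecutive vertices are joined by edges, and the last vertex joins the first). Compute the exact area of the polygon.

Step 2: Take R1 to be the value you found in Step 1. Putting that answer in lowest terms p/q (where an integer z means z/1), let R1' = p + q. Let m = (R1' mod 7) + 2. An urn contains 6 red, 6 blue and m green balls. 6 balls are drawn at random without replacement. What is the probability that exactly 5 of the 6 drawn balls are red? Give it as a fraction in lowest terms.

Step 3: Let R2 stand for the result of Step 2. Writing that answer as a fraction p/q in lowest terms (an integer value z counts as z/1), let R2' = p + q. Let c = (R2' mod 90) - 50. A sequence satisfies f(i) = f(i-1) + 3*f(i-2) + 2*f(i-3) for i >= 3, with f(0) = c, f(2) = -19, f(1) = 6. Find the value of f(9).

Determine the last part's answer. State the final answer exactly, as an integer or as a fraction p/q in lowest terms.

-7399

Step 1: cross terms: (37*0 - 39*-18)=702, (39*19 - 19*0)=741, (19*32 - -1*19)=627, (-1*20 - -1*32)=12, (-1*-18 - 37*20)=-722; twice the area = |1360| = 1360; area = 680; answer 680
Step 2: R1 = 680; threaded value p + q = 681; m = 4; total draws C(16,6) = 8008; favorable C(6,5)*C(10,1) = 60; P = 15/2002; answer 15/2002
Step 3: R2 = 15/2002; threaded value p + q = 2017; c = -13; f(3) = 1*(-19) + 3*(6) + 2*(-13) = -27; iterating: f(3)=-27, f(4)=-72, f(5)=-191, f(6)=-461, f(7)=-1178, f(8)=-2943, f(9)=-7399; answer -7399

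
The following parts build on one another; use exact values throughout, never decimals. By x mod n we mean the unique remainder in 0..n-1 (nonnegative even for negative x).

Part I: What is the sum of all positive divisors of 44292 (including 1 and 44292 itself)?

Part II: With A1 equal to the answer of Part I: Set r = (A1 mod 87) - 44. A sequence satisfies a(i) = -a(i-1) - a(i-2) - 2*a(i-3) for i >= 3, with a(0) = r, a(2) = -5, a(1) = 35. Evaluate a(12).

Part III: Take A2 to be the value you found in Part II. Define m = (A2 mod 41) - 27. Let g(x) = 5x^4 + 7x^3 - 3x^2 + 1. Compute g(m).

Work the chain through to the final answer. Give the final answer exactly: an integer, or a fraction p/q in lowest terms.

Part I: 44292 = 2^2 * 3 * 3691; sigma = (1 + 2 + 4) * (1 + 3) * (1 + 3691) = 7 * 4 * 3692 = 103376; answer 103376
Part II: A1 = 103376; r = -24; a(3) = -1*(-5) - 1*(35) - 2*(-24) = 18; iterating: a(3)=18, a(4)=-83, a(5)=75, a(6)=-28, a(7)=119, a(8)=-241, a(9)=178, a(10)=-175, a(11)=479, a(12)=-660; answer -660
Part III: A2 = -660; m = 10; 5*(10)^4 + 7*(10)^3 - 3*(10)^2 + 1 = (50000) + (7000) + (-300) + (1) = 56701; answer 56701

56701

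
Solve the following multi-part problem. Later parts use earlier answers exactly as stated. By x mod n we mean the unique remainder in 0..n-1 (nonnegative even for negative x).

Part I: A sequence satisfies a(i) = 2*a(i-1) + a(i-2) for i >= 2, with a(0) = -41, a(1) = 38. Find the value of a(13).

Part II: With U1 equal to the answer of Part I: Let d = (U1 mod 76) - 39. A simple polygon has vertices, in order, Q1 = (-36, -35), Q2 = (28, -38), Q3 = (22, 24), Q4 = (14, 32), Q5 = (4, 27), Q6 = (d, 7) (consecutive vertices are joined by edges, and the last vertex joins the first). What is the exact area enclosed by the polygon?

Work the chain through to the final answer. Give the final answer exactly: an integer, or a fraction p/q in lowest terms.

Part I: a(2) = 2*(38) + 1*(-41) = 35; iterating: a(2)=35, a(3)=108, a(4)=251, a(5)=610, a(6)=1471, a(7)=3552, a(8)=8575, a(9)=20702, a(10)=49979, a(11)=120660, a(12)=291299, a(13)=703258; answer 703258
Part II: U1 = 703258; d = -9; cross terms: (-36*-38 - 28*-35)=2348, (28*24 - 22*-38)=1508, (22*32 - 14*24)=368, (14*27 - 4*32)=250, (4*7 - -9*27)=271, (-9*-35 - -36*7)=567; twice the area = |5312| = 5312; area = 2656; answer 2656

2656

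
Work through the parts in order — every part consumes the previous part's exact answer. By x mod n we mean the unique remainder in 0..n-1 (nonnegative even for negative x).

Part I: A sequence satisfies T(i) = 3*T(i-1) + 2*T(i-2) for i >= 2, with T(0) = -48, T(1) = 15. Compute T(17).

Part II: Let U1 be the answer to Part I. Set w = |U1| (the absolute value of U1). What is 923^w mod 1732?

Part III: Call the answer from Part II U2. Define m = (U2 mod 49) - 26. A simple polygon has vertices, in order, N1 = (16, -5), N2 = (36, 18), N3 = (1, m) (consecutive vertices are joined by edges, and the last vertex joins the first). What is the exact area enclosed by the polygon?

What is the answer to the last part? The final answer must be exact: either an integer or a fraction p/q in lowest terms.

Part I: T(2) = 3*(15) + 2*(-48) = -51; iterating: T(2)=-51, T(3)=-123, T(4)=-471, T(5)=-1659, T(6)=-5919, T(7)=-21075, T(8)=-75063, T(9)=-267339, T(10)=-952143, T(11)=-3391107, T(12)=-12077607, T(13)=-43015035, T(14)=-153200319, T(15)=-545631027, T(16)=-1943293719, T(17)=-6921143211; answer -6921143211
Part II: U1 = -6921143211; w = 6921143211; squarings mod 1732: 923^1=923, 923^2=1517, 923^4=1193, 923^8=1277, 923^16=917, 923^32=869, 923^64=9, 923^128=81, 923^256=1365, 923^512=1325, 923^1024=1109, 923^2048=161, 923^4096=1673, 923^8192=17, 923^16384=289, 923^32768=385, 923^65536=1005, 923^131072=269, 923^262144=1349, 923^524288=1201, 923^1048576=1377, 923^2097152=1321, 923^4194304=917, 923^8388608=869, 923^16777216=9, 923^33554432=81, 923^67108864=1365, 923^134217728=1325, 923^268435456=1109, 923^536870912=161, 923^1073741824=1673, 923^2147483648=17, 923^4294967296=289; 923^6921143211 = 923^1 * 923^2 * 923^8 * 923^32 * 923^128 * 923^256 * 923^512 * 923^16384 * 923^524288 * 923^8388608 * 923^67108864 * 923^134217728 * 923^268435456 * 923^2147483648 * 923^4294967296 = 1643 (mod 1732); answer 1643
Part III: U2 = 1643; m = 0; cross terms: (16*18 - 36*-5)=468, (36*0 - 1*18)=-18, (1*-5 - 16*0)=-5; twice the area = |445| = 445; area = 445/2; answer 445/2

445/2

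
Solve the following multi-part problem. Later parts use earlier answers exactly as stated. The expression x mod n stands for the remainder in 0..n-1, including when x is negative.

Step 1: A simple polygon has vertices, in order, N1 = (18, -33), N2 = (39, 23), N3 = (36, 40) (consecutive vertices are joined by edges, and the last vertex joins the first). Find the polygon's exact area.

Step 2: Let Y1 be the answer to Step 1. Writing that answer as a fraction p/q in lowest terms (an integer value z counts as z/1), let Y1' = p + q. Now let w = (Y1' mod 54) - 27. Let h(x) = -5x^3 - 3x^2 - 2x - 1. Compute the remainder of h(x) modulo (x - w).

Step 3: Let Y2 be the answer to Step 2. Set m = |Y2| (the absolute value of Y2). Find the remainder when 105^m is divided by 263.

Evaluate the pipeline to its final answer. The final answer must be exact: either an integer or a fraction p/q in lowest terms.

129

Step 1: cross terms: (18*23 - 39*-33)=1701, (39*40 - 36*23)=732, (36*-33 - 18*40)=-1908; twice the area = |525| = 525; area = 525/2; answer 525/2
Step 2: Y1 = 525/2; threaded value p + q = 527; w = 14; remainder = value at the root: -5*(14)^3 - 3*(14)^2 - 2*(14)^1 - 1 = (-13720) + (-588) + (-28) + (-1) = -14337; answer -14337
Step 3: Y2 = -14337; m = 14337; squarings mod 263: 105^1=105, 105^2=242, 105^4=178, 105^8=124, 105^16=122, 105^32=156, 105^64=140, 105^128=138, 105^256=108, 105^512=92, 105^1024=48, 105^2048=200, 105^4096=24, 105^8192=50; 105^14337 = 105^1 * 105^2048 * 105^4096 * 105^8192 = 129 (mod 263); answer 129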